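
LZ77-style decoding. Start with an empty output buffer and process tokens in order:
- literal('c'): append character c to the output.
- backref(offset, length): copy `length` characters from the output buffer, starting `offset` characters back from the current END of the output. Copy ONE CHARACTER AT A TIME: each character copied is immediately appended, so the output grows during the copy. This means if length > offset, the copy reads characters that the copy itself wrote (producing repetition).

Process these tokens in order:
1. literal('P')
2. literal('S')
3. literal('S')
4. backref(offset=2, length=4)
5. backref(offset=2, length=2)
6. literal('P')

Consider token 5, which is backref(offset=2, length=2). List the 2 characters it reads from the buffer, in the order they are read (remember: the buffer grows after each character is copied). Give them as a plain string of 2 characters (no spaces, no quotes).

Token 1: literal('P'). Output: "P"
Token 2: literal('S'). Output: "PS"
Token 3: literal('S'). Output: "PSS"
Token 4: backref(off=2, len=4) (overlapping!). Copied 'SSSS' from pos 1. Output: "PSSSSSS"
Token 5: backref(off=2, len=2). Buffer before: "PSSSSSS" (len 7)
  byte 1: read out[5]='S', append. Buffer now: "PSSSSSSS"
  byte 2: read out[6]='S', append. Buffer now: "PSSSSSSSS"

Answer: SS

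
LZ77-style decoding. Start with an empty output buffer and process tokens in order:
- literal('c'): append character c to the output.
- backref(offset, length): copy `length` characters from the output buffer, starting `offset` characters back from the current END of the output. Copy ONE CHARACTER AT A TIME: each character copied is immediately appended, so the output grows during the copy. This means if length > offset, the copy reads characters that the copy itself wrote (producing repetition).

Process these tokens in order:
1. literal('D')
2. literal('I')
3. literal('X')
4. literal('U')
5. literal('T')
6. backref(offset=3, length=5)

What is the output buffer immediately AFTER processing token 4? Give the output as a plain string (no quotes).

Answer: DIXU

Derivation:
Token 1: literal('D'). Output: "D"
Token 2: literal('I'). Output: "DI"
Token 3: literal('X'). Output: "DIX"
Token 4: literal('U'). Output: "DIXU"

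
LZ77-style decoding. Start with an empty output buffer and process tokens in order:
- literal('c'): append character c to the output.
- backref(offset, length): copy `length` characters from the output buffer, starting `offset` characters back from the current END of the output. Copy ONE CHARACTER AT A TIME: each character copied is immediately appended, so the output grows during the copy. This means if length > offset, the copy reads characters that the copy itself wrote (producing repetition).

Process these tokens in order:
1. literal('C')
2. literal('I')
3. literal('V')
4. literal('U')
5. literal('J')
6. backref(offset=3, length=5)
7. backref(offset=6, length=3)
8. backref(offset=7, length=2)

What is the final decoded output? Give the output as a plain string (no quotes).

Answer: CIVUJVUJVUJVUUJ

Derivation:
Token 1: literal('C'). Output: "C"
Token 2: literal('I'). Output: "CI"
Token 3: literal('V'). Output: "CIV"
Token 4: literal('U'). Output: "CIVU"
Token 5: literal('J'). Output: "CIVUJ"
Token 6: backref(off=3, len=5) (overlapping!). Copied 'VUJVU' from pos 2. Output: "CIVUJVUJVU"
Token 7: backref(off=6, len=3). Copied 'JVU' from pos 4. Output: "CIVUJVUJVUJVU"
Token 8: backref(off=7, len=2). Copied 'UJ' from pos 6. Output: "CIVUJVUJVUJVUUJ"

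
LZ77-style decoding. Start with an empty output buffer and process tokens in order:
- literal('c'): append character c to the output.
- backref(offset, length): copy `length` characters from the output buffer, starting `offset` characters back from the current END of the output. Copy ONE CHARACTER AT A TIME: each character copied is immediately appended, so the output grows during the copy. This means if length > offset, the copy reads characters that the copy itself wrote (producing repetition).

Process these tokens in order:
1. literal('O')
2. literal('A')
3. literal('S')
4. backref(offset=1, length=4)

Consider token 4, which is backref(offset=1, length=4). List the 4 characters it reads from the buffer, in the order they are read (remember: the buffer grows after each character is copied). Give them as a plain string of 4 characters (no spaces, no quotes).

Token 1: literal('O'). Output: "O"
Token 2: literal('A'). Output: "OA"
Token 3: literal('S'). Output: "OAS"
Token 4: backref(off=1, len=4). Buffer before: "OAS" (len 3)
  byte 1: read out[2]='S', append. Buffer now: "OASS"
  byte 2: read out[3]='S', append. Buffer now: "OASSS"
  byte 3: read out[4]='S', append. Buffer now: "OASSSS"
  byte 4: read out[5]='S', append. Buffer now: "OASSSSS"

Answer: SSSS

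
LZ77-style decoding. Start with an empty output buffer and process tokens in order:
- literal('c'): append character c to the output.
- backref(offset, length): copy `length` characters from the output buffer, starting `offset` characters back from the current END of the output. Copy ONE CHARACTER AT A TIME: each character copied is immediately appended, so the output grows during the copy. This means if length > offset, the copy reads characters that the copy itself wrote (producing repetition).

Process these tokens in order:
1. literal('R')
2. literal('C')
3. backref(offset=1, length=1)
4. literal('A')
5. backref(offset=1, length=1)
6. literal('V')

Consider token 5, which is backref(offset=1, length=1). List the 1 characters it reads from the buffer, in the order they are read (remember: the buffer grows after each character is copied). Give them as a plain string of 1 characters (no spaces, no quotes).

Token 1: literal('R'). Output: "R"
Token 2: literal('C'). Output: "RC"
Token 3: backref(off=1, len=1). Copied 'C' from pos 1. Output: "RCC"
Token 4: literal('A'). Output: "RCCA"
Token 5: backref(off=1, len=1). Buffer before: "RCCA" (len 4)
  byte 1: read out[3]='A', append. Buffer now: "RCCAA"

Answer: A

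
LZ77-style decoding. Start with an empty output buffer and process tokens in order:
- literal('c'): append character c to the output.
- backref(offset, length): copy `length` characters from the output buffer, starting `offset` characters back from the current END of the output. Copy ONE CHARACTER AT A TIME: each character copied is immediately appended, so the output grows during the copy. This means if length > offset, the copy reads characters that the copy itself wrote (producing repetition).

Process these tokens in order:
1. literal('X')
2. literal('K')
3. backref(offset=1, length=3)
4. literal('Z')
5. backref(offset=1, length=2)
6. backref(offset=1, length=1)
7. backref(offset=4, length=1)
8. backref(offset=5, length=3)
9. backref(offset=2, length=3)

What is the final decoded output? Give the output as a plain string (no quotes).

Token 1: literal('X'). Output: "X"
Token 2: literal('K'). Output: "XK"
Token 3: backref(off=1, len=3) (overlapping!). Copied 'KKK' from pos 1. Output: "XKKKK"
Token 4: literal('Z'). Output: "XKKKKZ"
Token 5: backref(off=1, len=2) (overlapping!). Copied 'ZZ' from pos 5. Output: "XKKKKZZZ"
Token 6: backref(off=1, len=1). Copied 'Z' from pos 7. Output: "XKKKKZZZZ"
Token 7: backref(off=4, len=1). Copied 'Z' from pos 5. Output: "XKKKKZZZZZ"
Token 8: backref(off=5, len=3). Copied 'ZZZ' from pos 5. Output: "XKKKKZZZZZZZZ"
Token 9: backref(off=2, len=3) (overlapping!). Copied 'ZZZ' from pos 11. Output: "XKKKKZZZZZZZZZZZ"

Answer: XKKKKZZZZZZZZZZZ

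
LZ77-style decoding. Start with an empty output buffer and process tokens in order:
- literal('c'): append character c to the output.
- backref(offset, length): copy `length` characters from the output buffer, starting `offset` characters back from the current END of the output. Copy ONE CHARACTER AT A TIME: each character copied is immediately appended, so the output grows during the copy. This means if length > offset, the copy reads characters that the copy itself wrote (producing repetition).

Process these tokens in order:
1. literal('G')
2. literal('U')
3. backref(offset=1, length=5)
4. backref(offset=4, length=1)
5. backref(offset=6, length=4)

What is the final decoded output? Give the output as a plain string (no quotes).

Answer: GUUUUUUUUUUU

Derivation:
Token 1: literal('G'). Output: "G"
Token 2: literal('U'). Output: "GU"
Token 3: backref(off=1, len=5) (overlapping!). Copied 'UUUUU' from pos 1. Output: "GUUUUUU"
Token 4: backref(off=4, len=1). Copied 'U' from pos 3. Output: "GUUUUUUU"
Token 5: backref(off=6, len=4). Copied 'UUUU' from pos 2. Output: "GUUUUUUUUUUU"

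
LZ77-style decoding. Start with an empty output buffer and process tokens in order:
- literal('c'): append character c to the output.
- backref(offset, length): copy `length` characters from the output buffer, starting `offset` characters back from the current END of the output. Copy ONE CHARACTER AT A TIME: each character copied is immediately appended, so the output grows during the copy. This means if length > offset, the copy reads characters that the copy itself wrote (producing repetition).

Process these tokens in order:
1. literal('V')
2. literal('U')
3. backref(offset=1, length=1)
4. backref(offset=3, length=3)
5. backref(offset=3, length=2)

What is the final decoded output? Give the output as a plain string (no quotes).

Answer: VUUVUUVU

Derivation:
Token 1: literal('V'). Output: "V"
Token 2: literal('U'). Output: "VU"
Token 3: backref(off=1, len=1). Copied 'U' from pos 1. Output: "VUU"
Token 4: backref(off=3, len=3). Copied 'VUU' from pos 0. Output: "VUUVUU"
Token 5: backref(off=3, len=2). Copied 'VU' from pos 3. Output: "VUUVUUVU"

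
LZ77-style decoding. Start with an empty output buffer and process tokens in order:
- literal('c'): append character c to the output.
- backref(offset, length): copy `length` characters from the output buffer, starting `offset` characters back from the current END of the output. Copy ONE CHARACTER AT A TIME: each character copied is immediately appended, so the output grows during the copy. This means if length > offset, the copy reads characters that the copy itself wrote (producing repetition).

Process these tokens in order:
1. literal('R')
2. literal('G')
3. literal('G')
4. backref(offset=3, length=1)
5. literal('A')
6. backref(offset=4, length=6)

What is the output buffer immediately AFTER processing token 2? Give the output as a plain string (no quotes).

Token 1: literal('R'). Output: "R"
Token 2: literal('G'). Output: "RG"

Answer: RG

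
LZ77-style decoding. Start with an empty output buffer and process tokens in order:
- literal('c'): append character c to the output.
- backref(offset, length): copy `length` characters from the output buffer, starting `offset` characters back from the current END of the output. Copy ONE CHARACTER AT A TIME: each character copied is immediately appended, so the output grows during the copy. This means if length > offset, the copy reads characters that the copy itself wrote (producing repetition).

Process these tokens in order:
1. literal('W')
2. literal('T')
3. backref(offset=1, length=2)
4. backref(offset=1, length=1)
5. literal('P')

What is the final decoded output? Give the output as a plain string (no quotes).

Token 1: literal('W'). Output: "W"
Token 2: literal('T'). Output: "WT"
Token 3: backref(off=1, len=2) (overlapping!). Copied 'TT' from pos 1. Output: "WTTT"
Token 4: backref(off=1, len=1). Copied 'T' from pos 3. Output: "WTTTT"
Token 5: literal('P'). Output: "WTTTTP"

Answer: WTTTTP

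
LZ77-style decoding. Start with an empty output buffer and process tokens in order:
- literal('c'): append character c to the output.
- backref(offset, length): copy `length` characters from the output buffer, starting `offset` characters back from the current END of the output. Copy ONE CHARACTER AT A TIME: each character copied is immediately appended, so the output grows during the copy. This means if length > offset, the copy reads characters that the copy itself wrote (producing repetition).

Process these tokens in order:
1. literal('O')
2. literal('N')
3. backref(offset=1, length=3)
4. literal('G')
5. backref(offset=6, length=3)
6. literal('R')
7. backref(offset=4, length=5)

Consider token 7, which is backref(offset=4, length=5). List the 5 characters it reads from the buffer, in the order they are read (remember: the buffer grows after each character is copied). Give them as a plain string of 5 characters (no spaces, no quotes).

Answer: ONNRO

Derivation:
Token 1: literal('O'). Output: "O"
Token 2: literal('N'). Output: "ON"
Token 3: backref(off=1, len=3) (overlapping!). Copied 'NNN' from pos 1. Output: "ONNNN"
Token 4: literal('G'). Output: "ONNNNG"
Token 5: backref(off=6, len=3). Copied 'ONN' from pos 0. Output: "ONNNNGONN"
Token 6: literal('R'). Output: "ONNNNGONNR"
Token 7: backref(off=4, len=5). Buffer before: "ONNNNGONNR" (len 10)
  byte 1: read out[6]='O', append. Buffer now: "ONNNNGONNRO"
  byte 2: read out[7]='N', append. Buffer now: "ONNNNGONNRON"
  byte 3: read out[8]='N', append. Buffer now: "ONNNNGONNRONN"
  byte 4: read out[9]='R', append. Buffer now: "ONNNNGONNRONNR"
  byte 5: read out[10]='O', append. Buffer now: "ONNNNGONNRONNRO"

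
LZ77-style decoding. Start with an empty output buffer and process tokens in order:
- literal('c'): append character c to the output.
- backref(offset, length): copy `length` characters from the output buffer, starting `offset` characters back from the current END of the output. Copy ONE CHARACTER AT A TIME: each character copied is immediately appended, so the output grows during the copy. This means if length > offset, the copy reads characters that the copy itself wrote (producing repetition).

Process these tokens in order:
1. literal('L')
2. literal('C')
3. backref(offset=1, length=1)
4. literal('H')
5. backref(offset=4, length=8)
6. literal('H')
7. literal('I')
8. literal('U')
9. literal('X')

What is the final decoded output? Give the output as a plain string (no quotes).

Token 1: literal('L'). Output: "L"
Token 2: literal('C'). Output: "LC"
Token 3: backref(off=1, len=1). Copied 'C' from pos 1. Output: "LCC"
Token 4: literal('H'). Output: "LCCH"
Token 5: backref(off=4, len=8) (overlapping!). Copied 'LCCHLCCH' from pos 0. Output: "LCCHLCCHLCCH"
Token 6: literal('H'). Output: "LCCHLCCHLCCHH"
Token 7: literal('I'). Output: "LCCHLCCHLCCHHI"
Token 8: literal('U'). Output: "LCCHLCCHLCCHHIU"
Token 9: literal('X'). Output: "LCCHLCCHLCCHHIUX"

Answer: LCCHLCCHLCCHHIUX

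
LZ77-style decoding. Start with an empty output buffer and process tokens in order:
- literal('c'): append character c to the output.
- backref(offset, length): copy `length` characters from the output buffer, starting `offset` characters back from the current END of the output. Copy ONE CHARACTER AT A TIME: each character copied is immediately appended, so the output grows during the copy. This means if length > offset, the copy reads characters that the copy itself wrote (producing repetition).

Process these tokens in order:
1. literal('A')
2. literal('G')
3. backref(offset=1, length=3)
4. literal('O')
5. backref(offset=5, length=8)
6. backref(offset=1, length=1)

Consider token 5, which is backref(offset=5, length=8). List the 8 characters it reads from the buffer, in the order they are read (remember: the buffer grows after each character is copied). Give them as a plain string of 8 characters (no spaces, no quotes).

Token 1: literal('A'). Output: "A"
Token 2: literal('G'). Output: "AG"
Token 3: backref(off=1, len=3) (overlapping!). Copied 'GGG' from pos 1. Output: "AGGGG"
Token 4: literal('O'). Output: "AGGGGO"
Token 5: backref(off=5, len=8). Buffer before: "AGGGGO" (len 6)
  byte 1: read out[1]='G', append. Buffer now: "AGGGGOG"
  byte 2: read out[2]='G', append. Buffer now: "AGGGGOGG"
  byte 3: read out[3]='G', append. Buffer now: "AGGGGOGGG"
  byte 4: read out[4]='G', append. Buffer now: "AGGGGOGGGG"
  byte 5: read out[5]='O', append. Buffer now: "AGGGGOGGGGO"
  byte 6: read out[6]='G', append. Buffer now: "AGGGGOGGGGOG"
  byte 7: read out[7]='G', append. Buffer now: "AGGGGOGGGGOGG"
  byte 8: read out[8]='G', append. Buffer now: "AGGGGOGGGGOGGG"

Answer: GGGGOGGG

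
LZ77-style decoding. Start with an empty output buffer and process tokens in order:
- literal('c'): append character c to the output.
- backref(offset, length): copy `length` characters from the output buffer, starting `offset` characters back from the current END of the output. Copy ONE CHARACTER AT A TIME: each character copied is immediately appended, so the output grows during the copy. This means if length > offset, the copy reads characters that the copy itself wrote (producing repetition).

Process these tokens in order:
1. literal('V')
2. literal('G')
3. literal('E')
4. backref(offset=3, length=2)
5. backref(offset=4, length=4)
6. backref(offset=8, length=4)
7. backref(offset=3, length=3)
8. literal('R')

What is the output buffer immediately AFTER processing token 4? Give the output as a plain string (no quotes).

Token 1: literal('V'). Output: "V"
Token 2: literal('G'). Output: "VG"
Token 3: literal('E'). Output: "VGE"
Token 4: backref(off=3, len=2). Copied 'VG' from pos 0. Output: "VGEVG"

Answer: VGEVG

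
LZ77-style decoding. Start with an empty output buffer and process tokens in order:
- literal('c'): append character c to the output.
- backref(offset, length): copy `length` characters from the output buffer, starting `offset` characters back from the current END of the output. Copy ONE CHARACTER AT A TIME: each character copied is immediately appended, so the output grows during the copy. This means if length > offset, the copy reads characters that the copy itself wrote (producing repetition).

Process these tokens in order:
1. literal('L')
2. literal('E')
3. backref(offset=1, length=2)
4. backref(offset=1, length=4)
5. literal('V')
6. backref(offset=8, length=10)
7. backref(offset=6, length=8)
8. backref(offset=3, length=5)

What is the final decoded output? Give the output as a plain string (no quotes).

Token 1: literal('L'). Output: "L"
Token 2: literal('E'). Output: "LE"
Token 3: backref(off=1, len=2) (overlapping!). Copied 'EE' from pos 1. Output: "LEEE"
Token 4: backref(off=1, len=4) (overlapping!). Copied 'EEEE' from pos 3. Output: "LEEEEEEE"
Token 5: literal('V'). Output: "LEEEEEEEV"
Token 6: backref(off=8, len=10) (overlapping!). Copied 'EEEEEEEVEE' from pos 1. Output: "LEEEEEEEVEEEEEEEVEE"
Token 7: backref(off=6, len=8) (overlapping!). Copied 'EEEVEEEE' from pos 13. Output: "LEEEEEEEVEEEEEEEVEEEEEVEEEE"
Token 8: backref(off=3, len=5) (overlapping!). Copied 'EEEEE' from pos 24. Output: "LEEEEEEEVEEEEEEEVEEEEEVEEEEEEEEE"

Answer: LEEEEEEEVEEEEEEEVEEEEEVEEEEEEEEE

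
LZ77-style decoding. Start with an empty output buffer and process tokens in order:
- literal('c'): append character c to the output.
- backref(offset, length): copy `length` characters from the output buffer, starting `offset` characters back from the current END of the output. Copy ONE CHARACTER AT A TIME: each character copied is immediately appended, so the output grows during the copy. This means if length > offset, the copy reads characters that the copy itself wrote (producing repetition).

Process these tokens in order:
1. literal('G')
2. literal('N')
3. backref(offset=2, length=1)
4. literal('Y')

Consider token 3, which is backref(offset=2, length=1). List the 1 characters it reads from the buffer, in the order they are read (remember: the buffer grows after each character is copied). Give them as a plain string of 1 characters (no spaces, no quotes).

Token 1: literal('G'). Output: "G"
Token 2: literal('N'). Output: "GN"
Token 3: backref(off=2, len=1). Buffer before: "GN" (len 2)
  byte 1: read out[0]='G', append. Buffer now: "GNG"

Answer: G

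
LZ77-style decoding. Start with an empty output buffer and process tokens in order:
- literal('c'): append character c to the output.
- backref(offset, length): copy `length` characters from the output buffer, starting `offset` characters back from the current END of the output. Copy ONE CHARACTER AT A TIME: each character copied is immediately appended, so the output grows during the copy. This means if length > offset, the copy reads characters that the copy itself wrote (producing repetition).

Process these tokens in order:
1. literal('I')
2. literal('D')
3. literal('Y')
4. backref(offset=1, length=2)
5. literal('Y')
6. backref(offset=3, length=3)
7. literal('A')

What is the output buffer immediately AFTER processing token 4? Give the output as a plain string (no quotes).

Answer: IDYYY

Derivation:
Token 1: literal('I'). Output: "I"
Token 2: literal('D'). Output: "ID"
Token 3: literal('Y'). Output: "IDY"
Token 4: backref(off=1, len=2) (overlapping!). Copied 'YY' from pos 2. Output: "IDYYY"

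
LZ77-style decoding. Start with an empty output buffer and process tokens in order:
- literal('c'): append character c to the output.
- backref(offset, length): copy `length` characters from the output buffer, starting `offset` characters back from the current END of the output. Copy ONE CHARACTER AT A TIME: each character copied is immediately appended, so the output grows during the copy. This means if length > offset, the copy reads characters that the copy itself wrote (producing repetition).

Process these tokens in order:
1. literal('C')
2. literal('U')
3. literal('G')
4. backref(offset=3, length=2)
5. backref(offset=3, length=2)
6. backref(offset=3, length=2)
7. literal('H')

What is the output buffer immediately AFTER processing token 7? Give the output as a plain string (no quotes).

Answer: CUGCUGCUGH

Derivation:
Token 1: literal('C'). Output: "C"
Token 2: literal('U'). Output: "CU"
Token 3: literal('G'). Output: "CUG"
Token 4: backref(off=3, len=2). Copied 'CU' from pos 0. Output: "CUGCU"
Token 5: backref(off=3, len=2). Copied 'GC' from pos 2. Output: "CUGCUGC"
Token 6: backref(off=3, len=2). Copied 'UG' from pos 4. Output: "CUGCUGCUG"
Token 7: literal('H'). Output: "CUGCUGCUGH"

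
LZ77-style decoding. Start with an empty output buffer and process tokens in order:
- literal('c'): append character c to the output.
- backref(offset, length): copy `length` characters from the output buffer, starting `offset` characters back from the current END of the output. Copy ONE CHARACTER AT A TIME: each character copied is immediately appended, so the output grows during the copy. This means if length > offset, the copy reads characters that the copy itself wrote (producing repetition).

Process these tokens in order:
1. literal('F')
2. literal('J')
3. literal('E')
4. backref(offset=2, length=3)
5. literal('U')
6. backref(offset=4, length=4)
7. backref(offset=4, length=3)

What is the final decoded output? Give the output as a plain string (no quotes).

Answer: FJEJEJUJEJUJEJ

Derivation:
Token 1: literal('F'). Output: "F"
Token 2: literal('J'). Output: "FJ"
Token 3: literal('E'). Output: "FJE"
Token 4: backref(off=2, len=3) (overlapping!). Copied 'JEJ' from pos 1. Output: "FJEJEJ"
Token 5: literal('U'). Output: "FJEJEJU"
Token 6: backref(off=4, len=4). Copied 'JEJU' from pos 3. Output: "FJEJEJUJEJU"
Token 7: backref(off=4, len=3). Copied 'JEJ' from pos 7. Output: "FJEJEJUJEJUJEJ"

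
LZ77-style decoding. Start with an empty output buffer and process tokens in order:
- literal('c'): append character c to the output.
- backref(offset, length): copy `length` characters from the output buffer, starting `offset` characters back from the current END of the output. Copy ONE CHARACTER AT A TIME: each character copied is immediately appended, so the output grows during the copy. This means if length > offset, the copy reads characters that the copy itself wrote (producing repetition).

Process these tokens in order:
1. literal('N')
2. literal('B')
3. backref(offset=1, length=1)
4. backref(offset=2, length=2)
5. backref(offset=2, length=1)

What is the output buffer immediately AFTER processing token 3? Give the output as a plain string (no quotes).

Answer: NBB

Derivation:
Token 1: literal('N'). Output: "N"
Token 2: literal('B'). Output: "NB"
Token 3: backref(off=1, len=1). Copied 'B' from pos 1. Output: "NBB"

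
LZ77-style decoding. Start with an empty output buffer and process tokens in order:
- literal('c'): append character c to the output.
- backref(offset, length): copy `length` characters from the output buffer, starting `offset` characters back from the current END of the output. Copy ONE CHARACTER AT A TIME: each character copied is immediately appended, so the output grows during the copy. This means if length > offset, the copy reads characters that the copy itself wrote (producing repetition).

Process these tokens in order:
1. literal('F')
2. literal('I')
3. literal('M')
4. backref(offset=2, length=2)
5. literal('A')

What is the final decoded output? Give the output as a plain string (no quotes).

Token 1: literal('F'). Output: "F"
Token 2: literal('I'). Output: "FI"
Token 3: literal('M'). Output: "FIM"
Token 4: backref(off=2, len=2). Copied 'IM' from pos 1. Output: "FIMIM"
Token 5: literal('A'). Output: "FIMIMA"

Answer: FIMIMA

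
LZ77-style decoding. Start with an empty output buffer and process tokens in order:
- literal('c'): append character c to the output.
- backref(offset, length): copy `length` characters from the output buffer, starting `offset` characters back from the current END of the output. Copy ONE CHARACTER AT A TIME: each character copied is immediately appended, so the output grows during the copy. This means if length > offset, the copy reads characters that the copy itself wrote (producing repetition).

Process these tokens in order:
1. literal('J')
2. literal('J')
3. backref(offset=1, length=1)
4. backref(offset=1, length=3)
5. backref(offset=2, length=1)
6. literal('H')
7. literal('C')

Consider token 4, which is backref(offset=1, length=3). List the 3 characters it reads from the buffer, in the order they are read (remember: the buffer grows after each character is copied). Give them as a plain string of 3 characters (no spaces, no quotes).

Token 1: literal('J'). Output: "J"
Token 2: literal('J'). Output: "JJ"
Token 3: backref(off=1, len=1). Copied 'J' from pos 1. Output: "JJJ"
Token 4: backref(off=1, len=3). Buffer before: "JJJ" (len 3)
  byte 1: read out[2]='J', append. Buffer now: "JJJJ"
  byte 2: read out[3]='J', append. Buffer now: "JJJJJ"
  byte 3: read out[4]='J', append. Buffer now: "JJJJJJ"

Answer: JJJ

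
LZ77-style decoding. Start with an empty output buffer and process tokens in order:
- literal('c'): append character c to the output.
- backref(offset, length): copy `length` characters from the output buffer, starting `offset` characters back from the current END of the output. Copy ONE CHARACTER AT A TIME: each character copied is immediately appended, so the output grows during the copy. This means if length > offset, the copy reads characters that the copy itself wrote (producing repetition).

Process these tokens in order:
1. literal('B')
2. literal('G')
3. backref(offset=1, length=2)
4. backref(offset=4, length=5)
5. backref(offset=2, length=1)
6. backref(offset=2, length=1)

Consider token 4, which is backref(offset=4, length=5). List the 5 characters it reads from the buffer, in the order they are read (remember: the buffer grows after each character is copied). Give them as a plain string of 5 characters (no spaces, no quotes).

Token 1: literal('B'). Output: "B"
Token 2: literal('G'). Output: "BG"
Token 3: backref(off=1, len=2) (overlapping!). Copied 'GG' from pos 1. Output: "BGGG"
Token 4: backref(off=4, len=5). Buffer before: "BGGG" (len 4)
  byte 1: read out[0]='B', append. Buffer now: "BGGGB"
  byte 2: read out[1]='G', append. Buffer now: "BGGGBG"
  byte 3: read out[2]='G', append. Buffer now: "BGGGBGG"
  byte 4: read out[3]='G', append. Buffer now: "BGGGBGGG"
  byte 5: read out[4]='B', append. Buffer now: "BGGGBGGGB"

Answer: BGGGB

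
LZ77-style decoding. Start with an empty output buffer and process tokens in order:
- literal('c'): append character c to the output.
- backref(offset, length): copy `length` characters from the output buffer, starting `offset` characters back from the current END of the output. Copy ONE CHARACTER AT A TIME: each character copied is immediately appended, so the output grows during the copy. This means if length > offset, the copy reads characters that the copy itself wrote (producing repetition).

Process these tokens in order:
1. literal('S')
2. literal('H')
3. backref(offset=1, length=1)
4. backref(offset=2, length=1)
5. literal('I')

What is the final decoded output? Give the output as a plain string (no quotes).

Answer: SHHHI

Derivation:
Token 1: literal('S'). Output: "S"
Token 2: literal('H'). Output: "SH"
Token 3: backref(off=1, len=1). Copied 'H' from pos 1. Output: "SHH"
Token 4: backref(off=2, len=1). Copied 'H' from pos 1. Output: "SHHH"
Token 5: literal('I'). Output: "SHHHI"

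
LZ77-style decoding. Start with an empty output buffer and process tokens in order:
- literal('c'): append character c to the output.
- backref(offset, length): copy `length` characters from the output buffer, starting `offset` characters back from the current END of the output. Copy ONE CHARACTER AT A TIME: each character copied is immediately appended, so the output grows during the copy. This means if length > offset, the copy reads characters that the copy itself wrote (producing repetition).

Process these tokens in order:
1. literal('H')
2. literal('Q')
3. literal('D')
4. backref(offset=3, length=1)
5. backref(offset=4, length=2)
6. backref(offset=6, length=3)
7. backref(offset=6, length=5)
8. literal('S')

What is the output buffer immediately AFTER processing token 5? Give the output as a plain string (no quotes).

Token 1: literal('H'). Output: "H"
Token 2: literal('Q'). Output: "HQ"
Token 3: literal('D'). Output: "HQD"
Token 4: backref(off=3, len=1). Copied 'H' from pos 0. Output: "HQDH"
Token 5: backref(off=4, len=2). Copied 'HQ' from pos 0. Output: "HQDHHQ"

Answer: HQDHHQ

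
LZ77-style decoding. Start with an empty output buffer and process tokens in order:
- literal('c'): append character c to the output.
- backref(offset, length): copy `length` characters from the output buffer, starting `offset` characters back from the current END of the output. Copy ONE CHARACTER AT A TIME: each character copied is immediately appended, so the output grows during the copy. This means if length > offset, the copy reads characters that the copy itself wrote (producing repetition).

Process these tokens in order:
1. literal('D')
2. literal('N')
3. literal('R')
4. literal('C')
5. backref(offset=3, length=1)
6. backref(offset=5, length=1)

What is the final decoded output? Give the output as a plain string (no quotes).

Answer: DNRCND

Derivation:
Token 1: literal('D'). Output: "D"
Token 2: literal('N'). Output: "DN"
Token 3: literal('R'). Output: "DNR"
Token 4: literal('C'). Output: "DNRC"
Token 5: backref(off=3, len=1). Copied 'N' from pos 1. Output: "DNRCN"
Token 6: backref(off=5, len=1). Copied 'D' from pos 0. Output: "DNRCND"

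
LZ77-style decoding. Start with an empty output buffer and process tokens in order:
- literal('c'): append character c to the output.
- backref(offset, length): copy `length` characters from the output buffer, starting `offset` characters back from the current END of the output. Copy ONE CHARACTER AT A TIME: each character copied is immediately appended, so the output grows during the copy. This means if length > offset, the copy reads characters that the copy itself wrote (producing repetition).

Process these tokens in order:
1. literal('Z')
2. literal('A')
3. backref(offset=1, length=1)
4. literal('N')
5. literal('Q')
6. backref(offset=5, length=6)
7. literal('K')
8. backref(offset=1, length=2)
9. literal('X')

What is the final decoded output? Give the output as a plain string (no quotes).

Answer: ZAANQZAANQZKKKX

Derivation:
Token 1: literal('Z'). Output: "Z"
Token 2: literal('A'). Output: "ZA"
Token 3: backref(off=1, len=1). Copied 'A' from pos 1. Output: "ZAA"
Token 4: literal('N'). Output: "ZAAN"
Token 5: literal('Q'). Output: "ZAANQ"
Token 6: backref(off=5, len=6) (overlapping!). Copied 'ZAANQZ' from pos 0. Output: "ZAANQZAANQZ"
Token 7: literal('K'). Output: "ZAANQZAANQZK"
Token 8: backref(off=1, len=2) (overlapping!). Copied 'KK' from pos 11. Output: "ZAANQZAANQZKKK"
Token 9: literal('X'). Output: "ZAANQZAANQZKKKX"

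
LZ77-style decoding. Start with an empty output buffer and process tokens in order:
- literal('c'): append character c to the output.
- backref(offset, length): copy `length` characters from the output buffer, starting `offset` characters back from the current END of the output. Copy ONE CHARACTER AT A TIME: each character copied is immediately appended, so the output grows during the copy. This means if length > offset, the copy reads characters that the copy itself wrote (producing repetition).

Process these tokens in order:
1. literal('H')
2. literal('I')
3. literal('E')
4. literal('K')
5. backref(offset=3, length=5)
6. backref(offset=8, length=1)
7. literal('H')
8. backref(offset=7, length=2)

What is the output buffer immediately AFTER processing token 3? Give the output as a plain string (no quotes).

Answer: HIE

Derivation:
Token 1: literal('H'). Output: "H"
Token 2: literal('I'). Output: "HI"
Token 3: literal('E'). Output: "HIE"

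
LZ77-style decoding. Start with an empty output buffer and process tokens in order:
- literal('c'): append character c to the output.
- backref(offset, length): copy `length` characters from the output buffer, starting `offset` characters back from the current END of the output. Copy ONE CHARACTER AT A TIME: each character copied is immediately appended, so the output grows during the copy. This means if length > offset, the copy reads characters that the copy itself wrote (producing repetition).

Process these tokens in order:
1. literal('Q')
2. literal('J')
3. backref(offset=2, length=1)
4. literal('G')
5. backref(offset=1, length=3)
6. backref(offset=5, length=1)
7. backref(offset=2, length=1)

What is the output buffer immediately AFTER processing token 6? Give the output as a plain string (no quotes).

Answer: QJQGGGGQ

Derivation:
Token 1: literal('Q'). Output: "Q"
Token 2: literal('J'). Output: "QJ"
Token 3: backref(off=2, len=1). Copied 'Q' from pos 0. Output: "QJQ"
Token 4: literal('G'). Output: "QJQG"
Token 5: backref(off=1, len=3) (overlapping!). Copied 'GGG' from pos 3. Output: "QJQGGGG"
Token 6: backref(off=5, len=1). Copied 'Q' from pos 2. Output: "QJQGGGGQ"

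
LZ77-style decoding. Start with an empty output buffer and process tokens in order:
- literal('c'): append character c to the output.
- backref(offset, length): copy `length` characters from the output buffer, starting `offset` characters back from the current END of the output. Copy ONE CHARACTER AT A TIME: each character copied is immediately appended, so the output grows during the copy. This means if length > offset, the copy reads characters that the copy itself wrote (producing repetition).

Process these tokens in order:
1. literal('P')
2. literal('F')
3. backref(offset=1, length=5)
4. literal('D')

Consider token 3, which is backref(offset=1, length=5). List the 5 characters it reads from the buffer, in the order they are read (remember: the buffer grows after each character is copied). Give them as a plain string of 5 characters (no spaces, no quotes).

Answer: FFFFF

Derivation:
Token 1: literal('P'). Output: "P"
Token 2: literal('F'). Output: "PF"
Token 3: backref(off=1, len=5). Buffer before: "PF" (len 2)
  byte 1: read out[1]='F', append. Buffer now: "PFF"
  byte 2: read out[2]='F', append. Buffer now: "PFFF"
  byte 3: read out[3]='F', append. Buffer now: "PFFFF"
  byte 4: read out[4]='F', append. Buffer now: "PFFFFF"
  byte 5: read out[5]='F', append. Buffer now: "PFFFFFF"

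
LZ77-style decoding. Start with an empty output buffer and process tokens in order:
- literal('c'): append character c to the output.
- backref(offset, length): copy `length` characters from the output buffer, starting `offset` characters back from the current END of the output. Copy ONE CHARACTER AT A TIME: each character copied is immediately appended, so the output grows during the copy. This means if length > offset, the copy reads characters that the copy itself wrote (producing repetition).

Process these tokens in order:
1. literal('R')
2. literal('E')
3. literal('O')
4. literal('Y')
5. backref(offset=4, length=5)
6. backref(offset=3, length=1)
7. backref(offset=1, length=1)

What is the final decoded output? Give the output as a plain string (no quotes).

Token 1: literal('R'). Output: "R"
Token 2: literal('E'). Output: "RE"
Token 3: literal('O'). Output: "REO"
Token 4: literal('Y'). Output: "REOY"
Token 5: backref(off=4, len=5) (overlapping!). Copied 'REOYR' from pos 0. Output: "REOYREOYR"
Token 6: backref(off=3, len=1). Copied 'O' from pos 6. Output: "REOYREOYRO"
Token 7: backref(off=1, len=1). Copied 'O' from pos 9. Output: "REOYREOYROO"

Answer: REOYREOYROO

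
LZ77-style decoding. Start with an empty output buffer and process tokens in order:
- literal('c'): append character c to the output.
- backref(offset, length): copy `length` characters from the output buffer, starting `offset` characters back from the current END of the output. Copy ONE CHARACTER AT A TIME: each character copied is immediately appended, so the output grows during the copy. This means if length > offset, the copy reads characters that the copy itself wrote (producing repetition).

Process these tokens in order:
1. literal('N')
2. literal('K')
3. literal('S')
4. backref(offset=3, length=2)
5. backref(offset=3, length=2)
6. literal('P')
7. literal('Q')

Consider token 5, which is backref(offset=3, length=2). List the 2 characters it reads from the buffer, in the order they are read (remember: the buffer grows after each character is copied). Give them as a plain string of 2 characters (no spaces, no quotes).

Token 1: literal('N'). Output: "N"
Token 2: literal('K'). Output: "NK"
Token 3: literal('S'). Output: "NKS"
Token 4: backref(off=3, len=2). Copied 'NK' from pos 0. Output: "NKSNK"
Token 5: backref(off=3, len=2). Buffer before: "NKSNK" (len 5)
  byte 1: read out[2]='S', append. Buffer now: "NKSNKS"
  byte 2: read out[3]='N', append. Buffer now: "NKSNKSN"

Answer: SN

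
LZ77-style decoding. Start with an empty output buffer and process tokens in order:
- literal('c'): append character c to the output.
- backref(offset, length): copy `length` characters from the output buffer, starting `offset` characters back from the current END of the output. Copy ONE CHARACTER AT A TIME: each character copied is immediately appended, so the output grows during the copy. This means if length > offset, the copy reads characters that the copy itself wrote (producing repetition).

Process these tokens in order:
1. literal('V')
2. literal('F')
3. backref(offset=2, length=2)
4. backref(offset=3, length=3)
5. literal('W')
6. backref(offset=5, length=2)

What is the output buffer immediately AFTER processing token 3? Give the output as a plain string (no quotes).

Token 1: literal('V'). Output: "V"
Token 2: literal('F'). Output: "VF"
Token 3: backref(off=2, len=2). Copied 'VF' from pos 0. Output: "VFVF"

Answer: VFVF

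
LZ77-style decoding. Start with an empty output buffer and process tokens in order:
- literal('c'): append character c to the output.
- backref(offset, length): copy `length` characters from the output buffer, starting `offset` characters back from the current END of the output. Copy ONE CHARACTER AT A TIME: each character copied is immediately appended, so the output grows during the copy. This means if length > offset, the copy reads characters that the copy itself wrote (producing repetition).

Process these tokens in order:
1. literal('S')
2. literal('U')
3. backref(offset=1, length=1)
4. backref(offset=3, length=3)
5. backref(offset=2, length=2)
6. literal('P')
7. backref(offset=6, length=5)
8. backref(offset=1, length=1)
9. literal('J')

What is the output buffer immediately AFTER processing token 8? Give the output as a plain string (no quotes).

Token 1: literal('S'). Output: "S"
Token 2: literal('U'). Output: "SU"
Token 3: backref(off=1, len=1). Copied 'U' from pos 1. Output: "SUU"
Token 4: backref(off=3, len=3). Copied 'SUU' from pos 0. Output: "SUUSUU"
Token 5: backref(off=2, len=2). Copied 'UU' from pos 4. Output: "SUUSUUUU"
Token 6: literal('P'). Output: "SUUSUUUUP"
Token 7: backref(off=6, len=5). Copied 'SUUUU' from pos 3. Output: "SUUSUUUUPSUUUU"
Token 8: backref(off=1, len=1). Copied 'U' from pos 13. Output: "SUUSUUUUPSUUUUU"

Answer: SUUSUUUUPSUUUUU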